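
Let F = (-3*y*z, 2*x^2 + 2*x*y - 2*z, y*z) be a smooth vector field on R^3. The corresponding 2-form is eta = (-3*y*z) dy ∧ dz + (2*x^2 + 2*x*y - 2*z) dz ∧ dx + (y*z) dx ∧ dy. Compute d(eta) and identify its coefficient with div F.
d(eta) = (2*x + y) dx ∧ dy ∧ dz; div F = 2*x + y

For a 2-form in R^3 of the form above, applying d gives a 3-form with coefficient ∂P/∂x + ∂Q/∂y + ∂R/∂z:
  ∂P/∂x = 0
  ∂Q/∂y = 2*x
  ∂R/∂z = y
Sum = 2*x + y, which is exactly div F.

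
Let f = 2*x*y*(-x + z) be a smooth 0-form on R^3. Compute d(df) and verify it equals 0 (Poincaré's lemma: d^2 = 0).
d(df) = 0

Step 1: df = sum_i (∂f/∂x_i) dx_i = (2*y*(-2*x + z)) dx + (2*x*(-x + z)) dy + (2*x*y) dz.
Step 2: Apply d again. Using the 1-form formula, the coefficient of dx ∧ dy in d(df) is ∂^2 f/∂x ∂y - ∂^2 f/∂y ∂x = (-4*x + 2*z) - (-4*x + 2*z) = 0 (equality of mixed partials for smooth f).
Similarly for dx ∧ dz and dy ∧ dz — all coefficients vanish. So d(df) = 0.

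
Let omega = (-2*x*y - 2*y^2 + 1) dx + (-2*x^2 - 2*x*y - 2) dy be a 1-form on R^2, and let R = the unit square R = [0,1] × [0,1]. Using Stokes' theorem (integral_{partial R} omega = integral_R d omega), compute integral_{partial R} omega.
integral_(partial R) omega = 0

Stokes: integral_partial_R omega = integral_R d omega with d omega = (∂Q/∂x - ∂P/∂y) dx ∧ dy.
  ∂Q/∂x = -4*x - 2*y
  ∂P/∂y = -2*x - 4*y
  integrand = ∂Q/∂x - ∂P/∂y = -2*x + 2*y.
Integrating over R: integral_0^1 integral_0^1 (-2*x + 2*y) dx dy = 0.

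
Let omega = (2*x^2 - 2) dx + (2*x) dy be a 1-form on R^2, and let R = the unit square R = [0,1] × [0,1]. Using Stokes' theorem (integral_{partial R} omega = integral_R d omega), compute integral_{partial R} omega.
integral_(partial R) omega = 2

Stokes: integral_partial_R omega = integral_R d omega with d omega = (∂Q/∂x - ∂P/∂y) dx ∧ dy.
  ∂Q/∂x = 2
  ∂P/∂y = 0
  integrand = ∂Q/∂x - ∂P/∂y = 2.
Integrating over R: integral_0^1 integral_0^1 (2) dx dy = 2.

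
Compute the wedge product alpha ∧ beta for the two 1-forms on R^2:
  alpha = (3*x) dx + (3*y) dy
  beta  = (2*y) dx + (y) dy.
alpha ∧ beta = (3*y*(x - 2*y)) dx ∧ dy

Distribute the wedge, using dx_i ∧ dx_j = -dx_j ∧ dx_i and dx_i ∧ dx_i = 0. For each pair (i, j) with i < j, the coefficient of dx_i ∧ dx_j in alpha ∧ beta is (alpha_i * beta_j - alpha_j * beta_i). Collecting: alpha ∧ beta = (3*y*(x - 2*y)) dx ∧ dy.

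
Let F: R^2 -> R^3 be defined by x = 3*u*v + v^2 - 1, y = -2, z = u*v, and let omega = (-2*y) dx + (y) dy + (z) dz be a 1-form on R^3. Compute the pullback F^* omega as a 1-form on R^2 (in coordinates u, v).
F^* omega = (v*(u*v + 12)) du + (u^2*v + 12*u + 8*v) dv

Using F^*(f dg) = (f ∘ F) d(g ∘ F), substitute each coordinate x_i by F_i(u, v) in f_i, and replace dx_i by d F_i = (∂F_i/∂u) du + (∂F_i/∂v) dv.
  For the x component: f_1(F) = 4; d F_1 = (3*v) du + (3*u + 2*v) dv
  For the y component: f_2(F) = -2; d F_2 = (0) du + (0) dv
  For the z component: f_3(F) = u*v; d F_3 = (v) du + (u) dv
Combining and collecting du, dv coefficients:
  coeff of du: v*(u*v + 12)
  coeff of dv: u^2*v + 12*u + 8*v
F^* omega = (v*(u*v + 12)) du + (u^2*v + 12*u + 8*v) dv.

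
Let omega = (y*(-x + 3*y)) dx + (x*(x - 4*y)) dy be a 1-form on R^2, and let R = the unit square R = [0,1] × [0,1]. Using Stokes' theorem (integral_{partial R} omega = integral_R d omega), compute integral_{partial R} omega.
integral_(partial R) omega = -7/2

Stokes: integral_partial_R omega = integral_R d omega with d omega = (∂Q/∂x - ∂P/∂y) dx ∧ dy.
  ∂Q/∂x = 2*x - 4*y
  ∂P/∂y = -x + 6*y
  integrand = ∂Q/∂x - ∂P/∂y = 3*x - 10*y.
Integrating over R: integral_0^1 integral_0^1 (3*x - 10*y) dx dy = -7/2.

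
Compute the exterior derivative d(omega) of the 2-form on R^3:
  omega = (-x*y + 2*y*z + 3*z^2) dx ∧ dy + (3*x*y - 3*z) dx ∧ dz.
d(omega) = (-3*x + 2*y + 6*z) dx ∧ dy ∧ dz

For a 2-form omega = sum_{i<j} g_{ij} dx_i ∧ dx_j, the exterior derivative is
  d(omega) = sum_{i<j} d(g_{ij}) ∧ dx_i ∧ dx_j = sum_{i<j, k} (∂g_{ij}/∂x_k) dx_k ∧ dx_i ∧ dx_j.
Expand each term, using dx_k ∧ dx_i ∧ dx_j = sgn(permutation) dx_{(a)} ∧ dx_{(b)} ∧ dx_{(c)} with (a < b < c) sorted:
  d(-x*y + 2*y*z + 3*z^2) includes (∂/∂z)(-x*y + 2*y*z + 3*z^2) dz = (2*y + 6*z) dz, which multiplied by dx ∧ dy gives (2*y + 6*z) dx ∧ dy ∧ dz
  d(3*x*y - 3*z) includes (∂/∂y)(3*x*y - 3*z) dy = (3*x) dy, which multiplied by dx ∧ dz gives (-3*x) dx ∧ dy ∧ dz
Collecting like 3-forms: d(omega) = (-3*x + 2*y + 6*z) dx ∧ dy ∧ dz.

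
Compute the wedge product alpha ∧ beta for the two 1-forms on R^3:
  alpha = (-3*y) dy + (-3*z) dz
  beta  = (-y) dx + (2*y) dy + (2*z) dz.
alpha ∧ beta = (-3*y^2) dx ∧ dy + (-3*y*z) dx ∧ dz

Distribute the wedge, using dx_i ∧ dx_j = -dx_j ∧ dx_i and dx_i ∧ dx_i = 0. For each pair (i, j) with i < j, the coefficient of dx_i ∧ dx_j in alpha ∧ beta is (alpha_i * beta_j - alpha_j * beta_i). Collecting: alpha ∧ beta = (-3*y^2) dx ∧ dy + (-3*y*z) dx ∧ dz.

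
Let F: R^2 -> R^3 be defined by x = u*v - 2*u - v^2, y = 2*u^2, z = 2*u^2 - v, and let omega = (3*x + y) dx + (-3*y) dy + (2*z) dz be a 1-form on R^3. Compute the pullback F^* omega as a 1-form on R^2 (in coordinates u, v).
F^* omega = (-8*u^3 + 2*u^2*v - 4*u^2 + 3*u*v^2 - 20*u*v + 12*u - 3*v^3 + 6*v^2) du + (2*u^3 - u^2*v - 10*u^2 - 9*u*v^2 + 12*u*v + 6*v^3 + 2*v) dv

Using F^*(f dg) = (f ∘ F) d(g ∘ F), substitute each coordinate x_i by F_i(u, v) in f_i, and replace dx_i by d F_i = (∂F_i/∂u) du + (∂F_i/∂v) dv.
  For the x component: f_1(F) = 2*u^2 + 3*u*v - 6*u - 3*v^2; d F_1 = (v - 2) du + (u - 2*v) dv
  For the y component: f_2(F) = -6*u^2; d F_2 = (4*u) du + (0) dv
  For the z component: f_3(F) = 4*u^2 - 2*v; d F_3 = (4*u) du + (-1) dv
Combining and collecting du, dv coefficients:
  coeff of du: -8*u^3 + 2*u^2*v - 4*u^2 + 3*u*v^2 - 20*u*v + 12*u - 3*v^3 + 6*v^2
  coeff of dv: 2*u^3 - u^2*v - 10*u^2 - 9*u*v^2 + 12*u*v + 6*v^3 + 2*v
F^* omega = (-8*u^3 + 2*u^2*v - 4*u^2 + 3*u*v^2 - 20*u*v + 12*u - 3*v^3 + 6*v^2) du + (2*u^3 - u^2*v - 10*u^2 - 9*u*v^2 + 12*u*v + 6*v^3 + 2*v) dv.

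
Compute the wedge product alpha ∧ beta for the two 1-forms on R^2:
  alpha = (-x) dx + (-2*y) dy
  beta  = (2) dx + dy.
alpha ∧ beta = (-x + 4*y) dx ∧ dy

Distribute the wedge, using dx_i ∧ dx_j = -dx_j ∧ dx_i and dx_i ∧ dx_i = 0. For each pair (i, j) with i < j, the coefficient of dx_i ∧ dx_j in alpha ∧ beta is (alpha_i * beta_j - alpha_j * beta_i). Collecting: alpha ∧ beta = (-x + 4*y) dx ∧ dy.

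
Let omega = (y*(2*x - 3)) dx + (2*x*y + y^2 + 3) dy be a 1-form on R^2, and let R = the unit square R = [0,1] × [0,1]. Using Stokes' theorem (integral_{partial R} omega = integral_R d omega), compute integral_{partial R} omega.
integral_(partial R) omega = 3

Stokes: integral_partial_R omega = integral_R d omega with d omega = (∂Q/∂x - ∂P/∂y) dx ∧ dy.
  ∂Q/∂x = 2*y
  ∂P/∂y = 2*x - 3
  integrand = ∂Q/∂x - ∂P/∂y = -2*x + 2*y + 3.
Integrating over R: integral_0^1 integral_0^1 (-2*x + 2*y + 3) dx dy = 3.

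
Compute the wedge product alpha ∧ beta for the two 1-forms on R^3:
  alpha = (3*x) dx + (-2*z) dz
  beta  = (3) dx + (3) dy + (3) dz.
alpha ∧ beta = (9*x) dx ∧ dy + (9*x + 6*z) dx ∧ dz + (6*z) dy ∧ dz

Distribute the wedge, using dx_i ∧ dx_j = -dx_j ∧ dx_i and dx_i ∧ dx_i = 0. For each pair (i, j) with i < j, the coefficient of dx_i ∧ dx_j in alpha ∧ beta is (alpha_i * beta_j - alpha_j * beta_i). Collecting: alpha ∧ beta = (9*x) dx ∧ dy + (9*x + 6*z) dx ∧ dz + (6*z) dy ∧ dz.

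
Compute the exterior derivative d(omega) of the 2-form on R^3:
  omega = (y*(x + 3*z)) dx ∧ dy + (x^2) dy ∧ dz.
d(omega) = (2*x + 3*y) dx ∧ dy ∧ dz

For a 2-form omega = sum_{i<j} g_{ij} dx_i ∧ dx_j, the exterior derivative is
  d(omega) = sum_{i<j} d(g_{ij}) ∧ dx_i ∧ dx_j = sum_{i<j, k} (∂g_{ij}/∂x_k) dx_k ∧ dx_i ∧ dx_j.
Expand each term, using dx_k ∧ dx_i ∧ dx_j = sgn(permutation) dx_{(a)} ∧ dx_{(b)} ∧ dx_{(c)} with (a < b < c) sorted:
  d(y*(x + 3*z)) includes (∂/∂z)(y*(x + 3*z)) dz = (3*y) dz, which multiplied by dx ∧ dy gives (3*y) dx ∧ dy ∧ dz
  d(x^2) includes (∂/∂x)(x^2) dx = (2*x) dx, which multiplied by dy ∧ dz gives (2*x) dx ∧ dy ∧ dz
Collecting like 3-forms: d(omega) = (2*x + 3*y) dx ∧ dy ∧ dz.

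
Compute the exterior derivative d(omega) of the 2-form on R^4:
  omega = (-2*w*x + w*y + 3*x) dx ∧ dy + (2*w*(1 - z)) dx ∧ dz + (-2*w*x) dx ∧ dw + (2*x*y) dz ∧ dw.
d(omega) = (-2*x + y) dx ∧ dy ∧ dw + (2*y - 2*z + 2) dx ∧ dz ∧ dw + (2*x) dy ∧ dz ∧ dw

For a 2-form omega = sum_{i<j} g_{ij} dx_i ∧ dx_j, the exterior derivative is
  d(omega) = sum_{i<j} d(g_{ij}) ∧ dx_i ∧ dx_j = sum_{i<j, k} (∂g_{ij}/∂x_k) dx_k ∧ dx_i ∧ dx_j.
Expand each term, using dx_k ∧ dx_i ∧ dx_j = sgn(permutation) dx_{(a)} ∧ dx_{(b)} ∧ dx_{(c)} with (a < b < c) sorted:
  d(-2*w*x + w*y + 3*x) includes (∂/∂w)(-2*w*x + w*y + 3*x) dw = (-2*x + y) dw, which multiplied by dx ∧ dy gives (-2*x + y) dx ∧ dy ∧ dw
  d(2*w*(1 - z)) includes (∂/∂w)(2*w*(1 - z)) dw = (2 - 2*z) dw, which multiplied by dx ∧ dz gives (2 - 2*z) dx ∧ dz ∧ dw
  d(2*x*y) includes (∂/∂x)(2*x*y) dx = (2*y) dx, which multiplied by dz ∧ dw gives (2*y) dx ∧ dz ∧ dw
  d(2*x*y) includes (∂/∂y)(2*x*y) dy = (2*x) dy, which multiplied by dz ∧ dw gives (2*x) dy ∧ dz ∧ dw
Collecting like 3-forms: d(omega) = (-2*x + y) dx ∧ dy ∧ dw + (2*y - 2*z + 2) dx ∧ dz ∧ dw + (2*x) dy ∧ dz ∧ dw.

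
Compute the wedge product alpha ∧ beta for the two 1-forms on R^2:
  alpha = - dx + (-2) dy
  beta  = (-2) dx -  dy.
alpha ∧ beta = (-3) dx ∧ dy

Distribute the wedge, using dx_i ∧ dx_j = -dx_j ∧ dx_i and dx_i ∧ dx_i = 0. For each pair (i, j) with i < j, the coefficient of dx_i ∧ dx_j in alpha ∧ beta is (alpha_i * beta_j - alpha_j * beta_i). Collecting: alpha ∧ beta = (-3) dx ∧ dy.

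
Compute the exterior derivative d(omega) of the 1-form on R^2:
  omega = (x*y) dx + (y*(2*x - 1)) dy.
d(omega) = (-x + 2*y) dx ∧ dy

For a 1-form omega = sum_i f_i dx_i, the exterior derivative is
  d(omega) = sum_{i < j} (∂f_j/∂x_i - ∂f_i/∂x_j) dx_i ∧ dx_j.
  coefficient of dx ∧ dy: ∂f_2/∂x - ∂f_1/∂y = ∂(y*(2*x - 1))/∂x - ∂(x*y)/∂y = -x + 2*y
Assembling: d(omega) = (-x + 2*y) dx ∧ dy.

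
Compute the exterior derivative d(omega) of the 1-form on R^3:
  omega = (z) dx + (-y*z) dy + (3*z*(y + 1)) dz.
d(omega) = (-1) dx ∧ dz + (y + 3*z) dy ∧ dz

For a 1-form omega = sum_i f_i dx_i, the exterior derivative is
  d(omega) = sum_{i < j} (∂f_j/∂x_i - ∂f_i/∂x_j) dx_i ∧ dx_j.
  coefficient of dx ∧ dz: ∂f_3/∂x - ∂f_1/∂z = ∂(3*z*(y + 1))/∂x - ∂(z)/∂z = -1
  coefficient of dy ∧ dz: ∂f_3/∂y - ∂f_2/∂z = ∂(3*z*(y + 1))/∂y - ∂(-y*z)/∂z = y + 3*z
Assembling: d(omega) = (-1) dx ∧ dz + (y + 3*z) dy ∧ dz.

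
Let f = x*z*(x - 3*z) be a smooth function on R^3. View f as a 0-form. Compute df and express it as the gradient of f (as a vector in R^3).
df = (z*(2*x - 3*z)) dx + (0) dy + (x*(x - 6*z)) dz; grad f = (z*(2*x - 3*z), 0, x*(x - 6*z))

For a 0-form f, d f = (∂f/∂x) dx + (∂f/∂y) dy + (∂f/∂z) dz. The components of the vector representation are exactly the entries of grad f in Cartesian coordinates:
  ∂f/∂x = z*(2*x - 3*z)
  ∂f/∂y = 0
  ∂f/∂z = x*(x - 6*z).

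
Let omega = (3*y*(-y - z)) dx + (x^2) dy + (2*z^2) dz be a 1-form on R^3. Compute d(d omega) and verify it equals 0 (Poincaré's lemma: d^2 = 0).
d(d omega) = 0

Step 1: d omega = sum_{i<j} (∂f_j/∂x_i - ∂f_i/∂x_j) dx_i ∧ dx_j:
  coeff of dx ∧ dy: 2*x + 6*y + 3*z
  coeff of dx ∧ dz: 3*y
  coeff of dy ∧ dz: 0
Step 2: Apply d again to each 2-form coefficient. The only possible 3-form in R^3 is dx ∧ dy ∧ dz, with coefficient
  ∂(coeff of dy∧dz)/∂x - ∂(coeff of dx∧dz)/∂y + ∂(coeff of dx∧dy)/∂z
  = ∂/∂x (0) - ∂/∂y (3*y) + ∂/∂z (2*x + 6*y + 3*z).
Each of these terms simplifies to sums of mixed partials that cancel in pairs. The result is 0 (by equality of mixed partials for smooth functions — Schwarz / Clairaut).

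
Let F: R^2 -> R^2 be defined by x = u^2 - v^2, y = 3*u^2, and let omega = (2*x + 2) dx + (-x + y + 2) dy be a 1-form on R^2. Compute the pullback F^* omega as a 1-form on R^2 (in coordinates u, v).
F^* omega = (2*u*(8*u^2 + v^2 + 8)) du + (4*v*(-u^2 + v^2 - 1)) dv

Using F^*(f dg) = (f ∘ F) d(g ∘ F), substitute each coordinate x_i by F_i(u, v) in f_i, and replace dx_i by d F_i = (∂F_i/∂u) du + (∂F_i/∂v) dv.
  For the x component: f_1(F) = 2*u^2 - 2*v^2 + 2; d F_1 = (2*u) du + (-2*v) dv
  For the y component: f_2(F) = 2*u^2 + v^2 + 2; d F_2 = (6*u) du + (0) dv
Combining and collecting du, dv coefficients:
  coeff of du: 2*u*(8*u^2 + v^2 + 8)
  coeff of dv: 4*v*(-u^2 + v^2 - 1)
F^* omega = (2*u*(8*u^2 + v^2 + 8)) du + (4*v*(-u^2 + v^2 - 1)) dv.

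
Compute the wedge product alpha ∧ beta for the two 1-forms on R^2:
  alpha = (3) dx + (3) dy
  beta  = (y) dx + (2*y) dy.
alpha ∧ beta = (3*y) dx ∧ dy

Distribute the wedge, using dx_i ∧ dx_j = -dx_j ∧ dx_i and dx_i ∧ dx_i = 0. For each pair (i, j) with i < j, the coefficient of dx_i ∧ dx_j in alpha ∧ beta is (alpha_i * beta_j - alpha_j * beta_i). Collecting: alpha ∧ beta = (3*y) dx ∧ dy.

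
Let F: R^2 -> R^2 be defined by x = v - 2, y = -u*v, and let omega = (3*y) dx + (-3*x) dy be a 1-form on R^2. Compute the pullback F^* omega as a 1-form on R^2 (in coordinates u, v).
F^* omega = (3*v*(v - 2)) du + (-6*u) dv

Using F^*(f dg) = (f ∘ F) d(g ∘ F), substitute each coordinate x_i by F_i(u, v) in f_i, and replace dx_i by d F_i = (∂F_i/∂u) du + (∂F_i/∂v) dv.
  For the x component: f_1(F) = -3*u*v; d F_1 = (0) du + (1) dv
  For the y component: f_2(F) = 6 - 3*v; d F_2 = (-v) du + (-u) dv
Combining and collecting du, dv coefficients:
  coeff of du: 3*v*(v - 2)
  coeff of dv: -6*u
F^* omega = (3*v*(v - 2)) du + (-6*u) dv.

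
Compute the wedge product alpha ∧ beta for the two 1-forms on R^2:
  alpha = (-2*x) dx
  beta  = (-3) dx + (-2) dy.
alpha ∧ beta = (4*x) dx ∧ dy

Distribute the wedge, using dx_i ∧ dx_j = -dx_j ∧ dx_i and dx_i ∧ dx_i = 0. For each pair (i, j) with i < j, the coefficient of dx_i ∧ dx_j in alpha ∧ beta is (alpha_i * beta_j - alpha_j * beta_i). Collecting: alpha ∧ beta = (4*x) dx ∧ dy.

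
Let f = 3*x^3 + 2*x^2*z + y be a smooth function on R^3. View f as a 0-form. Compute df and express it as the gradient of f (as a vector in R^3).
df = (x*(9*x + 4*z)) dx + (1) dy + (2*x^2) dz; grad f = (x*(9*x + 4*z), 1, 2*x^2)

For a 0-form f, d f = (∂f/∂x) dx + (∂f/∂y) dy + (∂f/∂z) dz. The components of the vector representation are exactly the entries of grad f in Cartesian coordinates:
  ∂f/∂x = x*(9*x + 4*z)
  ∂f/∂y = 1
  ∂f/∂z = 2*x^2.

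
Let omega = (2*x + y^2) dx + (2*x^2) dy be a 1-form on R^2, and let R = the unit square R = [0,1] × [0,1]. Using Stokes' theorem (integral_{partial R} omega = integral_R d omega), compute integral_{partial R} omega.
integral_(partial R) omega = 1

Stokes: integral_partial_R omega = integral_R d omega with d omega = (∂Q/∂x - ∂P/∂y) dx ∧ dy.
  ∂Q/∂x = 4*x
  ∂P/∂y = 2*y
  integrand = ∂Q/∂x - ∂P/∂y = 4*x - 2*y.
Integrating over R: integral_0^1 integral_0^1 (4*x - 2*y) dx dy = 1.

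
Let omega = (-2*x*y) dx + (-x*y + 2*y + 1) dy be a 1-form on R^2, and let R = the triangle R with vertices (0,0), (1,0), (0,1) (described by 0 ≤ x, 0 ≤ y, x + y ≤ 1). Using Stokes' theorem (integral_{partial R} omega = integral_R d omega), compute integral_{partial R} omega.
integral_(partial R) omega = 1/6

Stokes: integral_partial_R omega = integral_R d omega with d omega = (∂Q/∂x - ∂P/∂y) dx ∧ dy.
  ∂Q/∂x = -y
  ∂P/∂y = -2*x
  integrand = ∂Q/∂x - ∂P/∂y = 2*x - y.
Integrating over R: integral_0^1 integral_0^{1-x} (2*x - y) dy dx = 1/6.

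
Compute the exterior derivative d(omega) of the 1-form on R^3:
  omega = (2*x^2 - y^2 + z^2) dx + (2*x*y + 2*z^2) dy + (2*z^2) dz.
d(omega) = (4*y) dx ∧ dy + (-2*z) dx ∧ dz + (-4*z) dy ∧ dz

For a 1-form omega = sum_i f_i dx_i, the exterior derivative is
  d(omega) = sum_{i < j} (∂f_j/∂x_i - ∂f_i/∂x_j) dx_i ∧ dx_j.
  coefficient of dx ∧ dy: ∂f_2/∂x - ∂f_1/∂y = ∂(2*x*y + 2*z^2)/∂x - ∂(2*x^2 - y^2 + z^2)/∂y = 4*y
  coefficient of dx ∧ dz: ∂f_3/∂x - ∂f_1/∂z = ∂(2*z^2)/∂x - ∂(2*x^2 - y^2 + z^2)/∂z = -2*z
  coefficient of dy ∧ dz: ∂f_3/∂y - ∂f_2/∂z = ∂(2*z^2)/∂y - ∂(2*x*y + 2*z^2)/∂z = -4*z
Assembling: d(omega) = (4*y) dx ∧ dy + (-2*z) dx ∧ dz + (-4*z) dy ∧ dz.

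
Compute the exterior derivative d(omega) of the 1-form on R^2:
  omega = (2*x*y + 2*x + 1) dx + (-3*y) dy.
d(omega) = (-2*x) dx ∧ dy

For a 1-form omega = sum_i f_i dx_i, the exterior derivative is
  d(omega) = sum_{i < j} (∂f_j/∂x_i - ∂f_i/∂x_j) dx_i ∧ dx_j.
  coefficient of dx ∧ dy: ∂f_2/∂x - ∂f_1/∂y = ∂(-3*y)/∂x - ∂(2*x*y + 2*x + 1)/∂y = -2*x
Assembling: d(omega) = (-2*x) dx ∧ dy.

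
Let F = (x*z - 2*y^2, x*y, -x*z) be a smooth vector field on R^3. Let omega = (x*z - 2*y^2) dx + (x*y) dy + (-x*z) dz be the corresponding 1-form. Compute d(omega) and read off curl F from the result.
d(omega) = (0) dy ∧ dz + (x + z) dz ∧ dx + (5*y) dx ∧ dy; curl F = (0, x + z, 5*y)

d omega = sum_{i<j} (∂f_j/∂x_i - ∂f_i/∂x_j) dx_i ∧ dx_j. Under the identification (dy ∧ dz, dz ∧ dx, dx ∧ dy) ↔ (e_x, e_y, e_z), the coefficients are exactly the components of curl F. Compute:
  ∂R/∂y - ∂Q/∂z = (0) - (0) = 0
  ∂P/∂z - ∂R/∂x = (x) - (-z) = x + z
  ∂Q/∂x - ∂P/∂y = (y) - (-4*y) = 5*y.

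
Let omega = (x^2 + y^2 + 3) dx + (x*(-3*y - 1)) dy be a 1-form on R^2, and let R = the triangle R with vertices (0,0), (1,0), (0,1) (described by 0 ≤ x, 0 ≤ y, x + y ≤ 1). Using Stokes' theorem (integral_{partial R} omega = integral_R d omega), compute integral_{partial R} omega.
integral_(partial R) omega = -4/3

Stokes: integral_partial_R omega = integral_R d omega with d omega = (∂Q/∂x - ∂P/∂y) dx ∧ dy.
  ∂Q/∂x = -3*y - 1
  ∂P/∂y = 2*y
  integrand = ∂Q/∂x - ∂P/∂y = -5*y - 1.
Integrating over R: integral_0^1 integral_0^{1-x} (-5*y - 1) dy dx = -4/3.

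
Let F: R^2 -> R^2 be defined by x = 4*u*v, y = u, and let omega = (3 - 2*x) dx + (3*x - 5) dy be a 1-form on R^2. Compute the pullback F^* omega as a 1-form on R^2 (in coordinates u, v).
F^* omega = (-32*u*v^2 + 12*u*v + 12*v - 5) du + (4*u*(-8*u*v + 3)) dv

Using F^*(f dg) = (f ∘ F) d(g ∘ F), substitute each coordinate x_i by F_i(u, v) in f_i, and replace dx_i by d F_i = (∂F_i/∂u) du + (∂F_i/∂v) dv.
  For the x component: f_1(F) = -8*u*v + 3; d F_1 = (4*v) du + (4*u) dv
  For the y component: f_2(F) = 12*u*v - 5; d F_2 = (1) du + (0) dv
Combining and collecting du, dv coefficients:
  coeff of du: -32*u*v^2 + 12*u*v + 12*v - 5
  coeff of dv: 4*u*(-8*u*v + 3)
F^* omega = (-32*u*v^2 + 12*u*v + 12*v - 5) du + (4*u*(-8*u*v + 3)) dv.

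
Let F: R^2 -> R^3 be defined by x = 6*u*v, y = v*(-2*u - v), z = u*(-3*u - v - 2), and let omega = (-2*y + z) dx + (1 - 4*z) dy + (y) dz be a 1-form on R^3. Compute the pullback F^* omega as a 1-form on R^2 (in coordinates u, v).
F^* omega = (v*(-30*u^2 + 18*u*v - 24*u + 13*v^2 + 2*v - 2)) du + (-42*u^3 - 12*u^2*v - 28*u^2 + 5*u*v^2 - 16*u*v - 2*u - 2*v) dv

Using F^*(f dg) = (f ∘ F) d(g ∘ F), substitute each coordinate x_i by F_i(u, v) in f_i, and replace dx_i by d F_i = (∂F_i/∂u) du + (∂F_i/∂v) dv.
  For the x component: f_1(F) = -3*u^2 + 3*u*v - 2*u + 2*v^2; d F_1 = (6*v) du + (6*u) dv
  For the y component: f_2(F) = 12*u^2 + 4*u*v + 8*u + 1; d F_2 = (-2*v) du + (-2*u - 2*v) dv
  For the z component: f_3(F) = v*(-2*u - v); d F_3 = (-6*u - v - 2) du + (-u) dv
Combining and collecting du, dv coefficients:
  coeff of du: v*(-30*u^2 + 18*u*v - 24*u + 13*v^2 + 2*v - 2)
  coeff of dv: -42*u^3 - 12*u^2*v - 28*u^2 + 5*u*v^2 - 16*u*v - 2*u - 2*v
F^* omega = (v*(-30*u^2 + 18*u*v - 24*u + 13*v^2 + 2*v - 2)) du + (-42*u^3 - 12*u^2*v - 28*u^2 + 5*u*v^2 - 16*u*v - 2*u - 2*v) dv.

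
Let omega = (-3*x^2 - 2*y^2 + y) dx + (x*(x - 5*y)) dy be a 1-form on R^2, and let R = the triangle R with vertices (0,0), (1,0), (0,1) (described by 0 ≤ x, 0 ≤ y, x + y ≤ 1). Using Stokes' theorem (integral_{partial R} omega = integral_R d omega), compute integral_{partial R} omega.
integral_(partial R) omega = -1/3

Stokes: integral_partial_R omega = integral_R d omega with d omega = (∂Q/∂x - ∂P/∂y) dx ∧ dy.
  ∂Q/∂x = 2*x - 5*y
  ∂P/∂y = 1 - 4*y
  integrand = ∂Q/∂x - ∂P/∂y = 2*x - y - 1.
Integrating over R: integral_0^1 integral_0^{1-x} (2*x - y - 1) dy dx = -1/3.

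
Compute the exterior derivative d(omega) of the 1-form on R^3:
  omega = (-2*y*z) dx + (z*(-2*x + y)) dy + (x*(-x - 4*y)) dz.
d(omega) = (-2*x - 2*y) dx ∧ dz + (-2*x - y) dy ∧ dz

For a 1-form omega = sum_i f_i dx_i, the exterior derivative is
  d(omega) = sum_{i < j} (∂f_j/∂x_i - ∂f_i/∂x_j) dx_i ∧ dx_j.
  coefficient of dx ∧ dz: ∂f_3/∂x - ∂f_1/∂z = ∂(x*(-x - 4*y))/∂x - ∂(-2*y*z)/∂z = -2*x - 2*y
  coefficient of dy ∧ dz: ∂f_3/∂y - ∂f_2/∂z = ∂(x*(-x - 4*y))/∂y - ∂(z*(-2*x + y))/∂z = -2*x - y
Assembling: d(omega) = (-2*x - 2*y) dx ∧ dz + (-2*x - y) dy ∧ dz.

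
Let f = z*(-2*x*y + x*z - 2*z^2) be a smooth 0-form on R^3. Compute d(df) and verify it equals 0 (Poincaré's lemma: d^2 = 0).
d(df) = 0

Step 1: df = sum_i (∂f/∂x_i) dx_i = (z*(-2*y + z)) dx + (-2*x*z) dy + (-2*x*y + 2*x*z - 6*z^2) dz.
Step 2: Apply d again. Using the 1-form formula, the coefficient of dx ∧ dy in d(df) is ∂^2 f/∂x ∂y - ∂^2 f/∂y ∂x = (-2*z) - (-2*z) = 0 (equality of mixed partials for smooth f).
Similarly for dx ∧ dz and dy ∧ dz — all coefficients vanish. So d(df) = 0.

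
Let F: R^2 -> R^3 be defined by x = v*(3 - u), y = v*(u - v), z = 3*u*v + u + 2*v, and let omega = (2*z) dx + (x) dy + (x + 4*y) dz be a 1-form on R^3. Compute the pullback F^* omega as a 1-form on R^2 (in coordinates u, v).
F^* omega = (v*(2*u*v + u - 12*v^2 + 4*v + 3)) du + (2*u^2*v - 2*u^2 - 10*u*v^2 + 32*u*v + 6*u - 14*v^2 + 18*v) dv

Using F^*(f dg) = (f ∘ F) d(g ∘ F), substitute each coordinate x_i by F_i(u, v) in f_i, and replace dx_i by d F_i = (∂F_i/∂u) du + (∂F_i/∂v) dv.
  For the x component: f_1(F) = 6*u*v + 2*u + 4*v; d F_1 = (-v) du + (3 - u) dv
  For the y component: f_2(F) = v*(3 - u); d F_2 = (v) du + (u - 2*v) dv
  For the z component: f_3(F) = v*(3*u - 4*v + 3); d F_3 = (3*v + 1) du + (3*u + 2) dv
Combining and collecting du, dv coefficients:
  coeff of du: v*(2*u*v + u - 12*v^2 + 4*v + 3)
  coeff of dv: 2*u^2*v - 2*u^2 - 10*u*v^2 + 32*u*v + 6*u - 14*v^2 + 18*v
F^* omega = (v*(2*u*v + u - 12*v^2 + 4*v + 3)) du + (2*u^2*v - 2*u^2 - 10*u*v^2 + 32*u*v + 6*u - 14*v^2 + 18*v) dv.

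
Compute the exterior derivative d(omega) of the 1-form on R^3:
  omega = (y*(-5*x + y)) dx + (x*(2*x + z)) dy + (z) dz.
d(omega) = (9*x - 2*y + z) dx ∧ dy + (-x) dy ∧ dz

For a 1-form omega = sum_i f_i dx_i, the exterior derivative is
  d(omega) = sum_{i < j} (∂f_j/∂x_i - ∂f_i/∂x_j) dx_i ∧ dx_j.
  coefficient of dx ∧ dy: ∂f_2/∂x - ∂f_1/∂y = ∂(x*(2*x + z))/∂x - ∂(y*(-5*x + y))/∂y = 9*x - 2*y + z
  coefficient of dy ∧ dz: ∂f_3/∂y - ∂f_2/∂z = ∂(z)/∂y - ∂(x*(2*x + z))/∂z = -x
Assembling: d(omega) = (9*x - 2*y + z) dx ∧ dy + (-x) dy ∧ dz.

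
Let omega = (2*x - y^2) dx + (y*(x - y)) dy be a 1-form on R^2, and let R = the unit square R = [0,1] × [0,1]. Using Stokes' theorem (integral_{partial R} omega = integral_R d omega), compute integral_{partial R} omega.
integral_(partial R) omega = 3/2

Stokes: integral_partial_R omega = integral_R d omega with d omega = (∂Q/∂x - ∂P/∂y) dx ∧ dy.
  ∂Q/∂x = y
  ∂P/∂y = -2*y
  integrand = ∂Q/∂x - ∂P/∂y = 3*y.
Integrating over R: integral_0^1 integral_0^1 (3*y) dx dy = 3/2.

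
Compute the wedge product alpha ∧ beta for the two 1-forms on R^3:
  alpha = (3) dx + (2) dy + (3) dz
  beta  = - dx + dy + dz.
alpha ∧ beta = (5) dx ∧ dy + (6) dx ∧ dz + (-1) dy ∧ dz

Distribute the wedge, using dx_i ∧ dx_j = -dx_j ∧ dx_i and dx_i ∧ dx_i = 0. For each pair (i, j) with i < j, the coefficient of dx_i ∧ dx_j in alpha ∧ beta is (alpha_i * beta_j - alpha_j * beta_i). Collecting: alpha ∧ beta = (5) dx ∧ dy + (6) dx ∧ dz + (-1) dy ∧ dz.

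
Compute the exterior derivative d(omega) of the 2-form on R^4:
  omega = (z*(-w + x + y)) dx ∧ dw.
d(omega) = (-z) dx ∧ dy ∧ dw + (w - x - y) dx ∧ dz ∧ dw

For a 2-form omega = sum_{i<j} g_{ij} dx_i ∧ dx_j, the exterior derivative is
  d(omega) = sum_{i<j} d(g_{ij}) ∧ dx_i ∧ dx_j = sum_{i<j, k} (∂g_{ij}/∂x_k) dx_k ∧ dx_i ∧ dx_j.
Expand each term, using dx_k ∧ dx_i ∧ dx_j = sgn(permutation) dx_{(a)} ∧ dx_{(b)} ∧ dx_{(c)} with (a < b < c) sorted:
  d(z*(-w + x + y)) includes (∂/∂y)(z*(-w + x + y)) dy = (z) dy, which multiplied by dx ∧ dw gives (-z) dx ∧ dy ∧ dw
  d(z*(-w + x + y)) includes (∂/∂z)(z*(-w + x + y)) dz = (-w + x + y) dz, which multiplied by dx ∧ dw gives (w - x - y) dx ∧ dz ∧ dw
Collecting like 3-forms: d(omega) = (-z) dx ∧ dy ∧ dw + (w - x - y) dx ∧ dz ∧ dw.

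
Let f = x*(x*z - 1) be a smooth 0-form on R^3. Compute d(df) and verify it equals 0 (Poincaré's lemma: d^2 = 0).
d(df) = 0

Step 1: df = sum_i (∂f/∂x_i) dx_i = (2*x*z - 1) dx + (0) dy + (x^2) dz.
Step 2: Apply d again. Using the 1-form formula, the coefficient of dx ∧ dy in d(df) is ∂^2 f/∂x ∂y - ∂^2 f/∂y ∂x = (0) - (0) = 0 (equality of mixed partials for smooth f).
Similarly for dx ∧ dz and dy ∧ dz — all coefficients vanish. So d(df) = 0.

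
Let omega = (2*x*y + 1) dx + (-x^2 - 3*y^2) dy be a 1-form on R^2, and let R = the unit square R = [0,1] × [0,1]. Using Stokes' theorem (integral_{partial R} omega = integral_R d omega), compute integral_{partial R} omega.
integral_(partial R) omega = -2

Stokes: integral_partial_R omega = integral_R d omega with d omega = (∂Q/∂x - ∂P/∂y) dx ∧ dy.
  ∂Q/∂x = -2*x
  ∂P/∂y = 2*x
  integrand = ∂Q/∂x - ∂P/∂y = -4*x.
Integrating over R: integral_0^1 integral_0^1 (-4*x) dx dy = -2.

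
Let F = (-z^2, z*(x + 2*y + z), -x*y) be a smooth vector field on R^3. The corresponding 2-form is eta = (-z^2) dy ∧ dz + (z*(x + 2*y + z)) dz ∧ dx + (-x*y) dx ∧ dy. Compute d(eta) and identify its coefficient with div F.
d(eta) = (2*z) dx ∧ dy ∧ dz; div F = 2*z

For a 2-form in R^3 of the form above, applying d gives a 3-form with coefficient ∂P/∂x + ∂Q/∂y + ∂R/∂z:
  ∂P/∂x = 0
  ∂Q/∂y = 2*z
  ∂R/∂z = 0
Sum = 2*z, which is exactly div F.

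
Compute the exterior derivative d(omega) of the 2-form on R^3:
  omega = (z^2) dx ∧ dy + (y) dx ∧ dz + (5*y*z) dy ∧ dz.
d(omega) = (2*z - 1) dx ∧ dy ∧ dz

For a 2-form omega = sum_{i<j} g_{ij} dx_i ∧ dx_j, the exterior derivative is
  d(omega) = sum_{i<j} d(g_{ij}) ∧ dx_i ∧ dx_j = sum_{i<j, k} (∂g_{ij}/∂x_k) dx_k ∧ dx_i ∧ dx_j.
Expand each term, using dx_k ∧ dx_i ∧ dx_j = sgn(permutation) dx_{(a)} ∧ dx_{(b)} ∧ dx_{(c)} with (a < b < c) sorted:
  d(z^2) includes (∂/∂z)(z^2) dz = (2*z) dz, which multiplied by dx ∧ dy gives (2*z) dx ∧ dy ∧ dz
  d(y) includes (∂/∂y)(y) dy = (1) dy, which multiplied by dx ∧ dz gives (-1) dx ∧ dy ∧ dz
Collecting like 3-forms: d(omega) = (2*z - 1) dx ∧ dy ∧ dz.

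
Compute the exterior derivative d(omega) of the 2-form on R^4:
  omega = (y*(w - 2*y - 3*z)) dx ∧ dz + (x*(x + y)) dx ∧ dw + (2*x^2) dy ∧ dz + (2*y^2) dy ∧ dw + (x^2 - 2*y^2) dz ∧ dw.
d(omega) = (-w + 4*x + 4*y + 3*z) dx ∧ dy ∧ dz + (2*x + y) dx ∧ dz ∧ dw + (-x) dx ∧ dy ∧ dw + (-4*y) dy ∧ dz ∧ dw

For a 2-form omega = sum_{i<j} g_{ij} dx_i ∧ dx_j, the exterior derivative is
  d(omega) = sum_{i<j} d(g_{ij}) ∧ dx_i ∧ dx_j = sum_{i<j, k} (∂g_{ij}/∂x_k) dx_k ∧ dx_i ∧ dx_j.
Expand each term, using dx_k ∧ dx_i ∧ dx_j = sgn(permutation) dx_{(a)} ∧ dx_{(b)} ∧ dx_{(c)} with (a < b < c) sorted:
  d(y*(w - 2*y - 3*z)) includes (∂/∂y)(y*(w - 2*y - 3*z)) dy = (w - 4*y - 3*z) dy, which multiplied by dx ∧ dz gives (-w + 4*y + 3*z) dx ∧ dy ∧ dz
  d(y*(w - 2*y - 3*z)) includes (∂/∂w)(y*(w - 2*y - 3*z)) dw = (y) dw, which multiplied by dx ∧ dz gives (y) dx ∧ dz ∧ dw
  d(x*(x + y)) includes (∂/∂y)(x*(x + y)) dy = (x) dy, which multiplied by dx ∧ dw gives (-x) dx ∧ dy ∧ dw
  d(2*x^2) includes (∂/∂x)(2*x^2) dx = (4*x) dx, which multiplied by dy ∧ dz gives (4*x) dx ∧ dy ∧ dz
  d(x^2 - 2*y^2) includes (∂/∂x)(x^2 - 2*y^2) dx = (2*x) dx, which multiplied by dz ∧ dw gives (2*x) dx ∧ dz ∧ dw
  d(x^2 - 2*y^2) includes (∂/∂y)(x^2 - 2*y^2) dy = (-4*y) dy, which multiplied by dz ∧ dw gives (-4*y) dy ∧ dz ∧ dw
Collecting like 3-forms: d(omega) = (-w + 4*x + 4*y + 3*z) dx ∧ dy ∧ dz + (2*x + y) dx ∧ dz ∧ dw + (-x) dx ∧ dy ∧ dw + (-4*y) dy ∧ dz ∧ dw.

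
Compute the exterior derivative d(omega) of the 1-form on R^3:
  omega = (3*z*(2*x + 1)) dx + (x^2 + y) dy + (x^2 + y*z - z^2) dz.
d(omega) = (2*x) dx ∧ dy + (-4*x - 3) dx ∧ dz + (z) dy ∧ dz

For a 1-form omega = sum_i f_i dx_i, the exterior derivative is
  d(omega) = sum_{i < j} (∂f_j/∂x_i - ∂f_i/∂x_j) dx_i ∧ dx_j.
  coefficient of dx ∧ dy: ∂f_2/∂x - ∂f_1/∂y = ∂(x^2 + y)/∂x - ∂(3*z*(2*x + 1))/∂y = 2*x
  coefficient of dx ∧ dz: ∂f_3/∂x - ∂f_1/∂z = ∂(x^2 + y*z - z^2)/∂x - ∂(3*z*(2*x + 1))/∂z = -4*x - 3
  coefficient of dy ∧ dz: ∂f_3/∂y - ∂f_2/∂z = ∂(x^2 + y*z - z^2)/∂y - ∂(x^2 + y)/∂z = z
Assembling: d(omega) = (2*x) dx ∧ dy + (-4*x - 3) dx ∧ dz + (z) dy ∧ dz.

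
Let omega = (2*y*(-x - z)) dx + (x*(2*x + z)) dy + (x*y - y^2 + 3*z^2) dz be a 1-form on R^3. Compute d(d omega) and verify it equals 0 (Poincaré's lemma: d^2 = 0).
d(d omega) = 0

Step 1: d omega = sum_{i<j} (∂f_j/∂x_i - ∂f_i/∂x_j) dx_i ∧ dx_j:
  coeff of dx ∧ dy: 6*x + 3*z
  coeff of dx ∧ dz: 3*y
  coeff of dy ∧ dz: -2*y
Step 2: Apply d again to each 2-form coefficient. The only possible 3-form in R^3 is dx ∧ dy ∧ dz, with coefficient
  ∂(coeff of dy∧dz)/∂x - ∂(coeff of dx∧dz)/∂y + ∂(coeff of dx∧dy)/∂z
  = ∂/∂x (-2*y) - ∂/∂y (3*y) + ∂/∂z (6*x + 3*z).
Each of these terms simplifies to sums of mixed partials that cancel in pairs. The result is 0 (by equality of mixed partials for smooth functions — Schwarz / Clairaut).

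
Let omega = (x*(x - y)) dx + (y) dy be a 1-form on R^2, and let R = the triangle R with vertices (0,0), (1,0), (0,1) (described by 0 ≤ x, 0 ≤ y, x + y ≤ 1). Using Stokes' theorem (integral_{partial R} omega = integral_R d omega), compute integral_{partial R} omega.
integral_(partial R) omega = 1/6

Stokes: integral_partial_R omega = integral_R d omega with d omega = (∂Q/∂x - ∂P/∂y) dx ∧ dy.
  ∂Q/∂x = 0
  ∂P/∂y = -x
  integrand = ∂Q/∂x - ∂P/∂y = x.
Integrating over R: integral_0^1 integral_0^{1-x} (x) dy dx = 1/6.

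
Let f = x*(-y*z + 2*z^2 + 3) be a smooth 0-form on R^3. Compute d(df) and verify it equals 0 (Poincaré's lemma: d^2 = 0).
d(df) = 0

Step 1: df = sum_i (∂f/∂x_i) dx_i = (-y*z + 2*z^2 + 3) dx + (-x*z) dy + (x*(-y + 4*z)) dz.
Step 2: Apply d again. Using the 1-form formula, the coefficient of dx ∧ dy in d(df) is ∂^2 f/∂x ∂y - ∂^2 f/∂y ∂x = (-z) - (-z) = 0 (equality of mixed partials for smooth f).
Similarly for dx ∧ dz and dy ∧ dz — all coefficients vanish. So d(df) = 0.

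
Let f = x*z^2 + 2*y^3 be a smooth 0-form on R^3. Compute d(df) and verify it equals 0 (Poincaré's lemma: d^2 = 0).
d(df) = 0

Step 1: df = sum_i (∂f/∂x_i) dx_i = (z^2) dx + (6*y^2) dy + (2*x*z) dz.
Step 2: Apply d again. Using the 1-form formula, the coefficient of dx ∧ dy in d(df) is ∂^2 f/∂x ∂y - ∂^2 f/∂y ∂x = (0) - (0) = 0 (equality of mixed partials for smooth f).
Similarly for dx ∧ dz and dy ∧ dz — all coefficients vanish. So d(df) = 0.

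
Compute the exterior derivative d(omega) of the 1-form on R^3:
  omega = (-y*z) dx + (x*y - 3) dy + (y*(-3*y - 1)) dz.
d(omega) = (y + z) dx ∧ dy + (y) dx ∧ dz + (-6*y - 1) dy ∧ dz

For a 1-form omega = sum_i f_i dx_i, the exterior derivative is
  d(omega) = sum_{i < j} (∂f_j/∂x_i - ∂f_i/∂x_j) dx_i ∧ dx_j.
  coefficient of dx ∧ dy: ∂f_2/∂x - ∂f_1/∂y = ∂(x*y - 3)/∂x - ∂(-y*z)/∂y = y + z
  coefficient of dx ∧ dz: ∂f_3/∂x - ∂f_1/∂z = ∂(y*(-3*y - 1))/∂x - ∂(-y*z)/∂z = y
  coefficient of dy ∧ dz: ∂f_3/∂y - ∂f_2/∂z = ∂(y*(-3*y - 1))/∂y - ∂(x*y - 3)/∂z = -6*y - 1
Assembling: d(omega) = (y + z) dx ∧ dy + (y) dx ∧ dz + (-6*y - 1) dy ∧ dz.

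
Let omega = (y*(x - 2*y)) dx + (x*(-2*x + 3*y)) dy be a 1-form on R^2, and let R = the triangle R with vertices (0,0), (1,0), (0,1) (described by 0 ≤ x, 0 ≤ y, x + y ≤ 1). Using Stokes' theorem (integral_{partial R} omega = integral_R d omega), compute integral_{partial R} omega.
integral_(partial R) omega = 1/3

Stokes: integral_partial_R omega = integral_R d omega with d omega = (∂Q/∂x - ∂P/∂y) dx ∧ dy.
  ∂Q/∂x = -4*x + 3*y
  ∂P/∂y = x - 4*y
  integrand = ∂Q/∂x - ∂P/∂y = -5*x + 7*y.
Integrating over R: integral_0^1 integral_0^{1-x} (-5*x + 7*y) dy dx = 1/3.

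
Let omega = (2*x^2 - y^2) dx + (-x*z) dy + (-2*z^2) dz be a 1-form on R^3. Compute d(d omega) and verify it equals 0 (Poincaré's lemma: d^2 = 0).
d(d omega) = 0

Step 1: d omega = sum_{i<j} (∂f_j/∂x_i - ∂f_i/∂x_j) dx_i ∧ dx_j:
  coeff of dx ∧ dy: 2*y - z
  coeff of dx ∧ dz: 0
  coeff of dy ∧ dz: x
Step 2: Apply d again to each 2-form coefficient. The only possible 3-form in R^3 is dx ∧ dy ∧ dz, with coefficient
  ∂(coeff of dy∧dz)/∂x - ∂(coeff of dx∧dz)/∂y + ∂(coeff of dx∧dy)/∂z
  = ∂/∂x (x) - ∂/∂y (0) + ∂/∂z (2*y - z).
Each of these terms simplifies to sums of mixed partials that cancel in pairs. The result is 0 (by equality of mixed partials for smooth functions — Schwarz / Clairaut).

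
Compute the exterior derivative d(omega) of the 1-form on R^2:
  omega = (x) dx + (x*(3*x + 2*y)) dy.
d(omega) = (6*x + 2*y) dx ∧ dy

For a 1-form omega = sum_i f_i dx_i, the exterior derivative is
  d(omega) = sum_{i < j} (∂f_j/∂x_i - ∂f_i/∂x_j) dx_i ∧ dx_j.
  coefficient of dx ∧ dy: ∂f_2/∂x - ∂f_1/∂y = ∂(x*(3*x + 2*y))/∂x - ∂(x)/∂y = 6*x + 2*y
Assembling: d(omega) = (6*x + 2*y) dx ∧ dy.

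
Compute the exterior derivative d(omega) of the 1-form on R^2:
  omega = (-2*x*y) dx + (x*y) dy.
d(omega) = (2*x + y) dx ∧ dy

For a 1-form omega = sum_i f_i dx_i, the exterior derivative is
  d(omega) = sum_{i < j} (∂f_j/∂x_i - ∂f_i/∂x_j) dx_i ∧ dx_j.
  coefficient of dx ∧ dy: ∂f_2/∂x - ∂f_1/∂y = ∂(x*y)/∂x - ∂(-2*x*y)/∂y = 2*x + y
Assembling: d(omega) = (2*x + y) dx ∧ dy.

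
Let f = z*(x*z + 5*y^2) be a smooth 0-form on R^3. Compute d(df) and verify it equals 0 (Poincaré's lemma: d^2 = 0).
d(df) = 0

Step 1: df = sum_i (∂f/∂x_i) dx_i = (z^2) dx + (10*y*z) dy + (2*x*z + 5*y^2) dz.
Step 2: Apply d again. Using the 1-form formula, the coefficient of dx ∧ dy in d(df) is ∂^2 f/∂x ∂y - ∂^2 f/∂y ∂x = (0) - (0) = 0 (equality of mixed partials for smooth f).
Similarly for dx ∧ dz and dy ∧ dz — all coefficients vanish. So d(df) = 0.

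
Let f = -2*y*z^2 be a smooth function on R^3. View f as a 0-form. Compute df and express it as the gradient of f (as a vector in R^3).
df = (0) dx + (-2*z^2) dy + (-4*y*z) dz; grad f = (0, -2*z^2, -4*y*z)

For a 0-form f, d f = (∂f/∂x) dx + (∂f/∂y) dy + (∂f/∂z) dz. The components of the vector representation are exactly the entries of grad f in Cartesian coordinates:
  ∂f/∂x = 0
  ∂f/∂y = -2*z^2
  ∂f/∂z = -4*y*z.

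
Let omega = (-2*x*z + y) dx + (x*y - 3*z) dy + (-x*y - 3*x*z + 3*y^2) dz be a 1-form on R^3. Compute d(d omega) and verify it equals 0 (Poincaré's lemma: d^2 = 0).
d(d omega) = 0

Step 1: d omega = sum_{i<j} (∂f_j/∂x_i - ∂f_i/∂x_j) dx_i ∧ dx_j:
  coeff of dx ∧ dy: y - 1
  coeff of dx ∧ dz: 2*x - y - 3*z
  coeff of dy ∧ dz: -x + 6*y + 3
Step 2: Apply d again to each 2-form coefficient. The only possible 3-form in R^3 is dx ∧ dy ∧ dz, with coefficient
  ∂(coeff of dy∧dz)/∂x - ∂(coeff of dx∧dz)/∂y + ∂(coeff of dx∧dy)/∂z
  = ∂/∂x (-x + 6*y + 3) - ∂/∂y (2*x - y - 3*z) + ∂/∂z (y - 1).
Each of these terms simplifies to sums of mixed partials that cancel in pairs. The result is 0 (by equality of mixed partials for smooth functions — Schwarz / Clairaut).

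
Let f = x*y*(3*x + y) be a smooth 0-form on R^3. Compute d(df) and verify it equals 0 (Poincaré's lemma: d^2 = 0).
d(df) = 0

Step 1: df = sum_i (∂f/∂x_i) dx_i = (y*(6*x + y)) dx + (x*(3*x + 2*y)) dy + (0) dz.
Step 2: Apply d again. Using the 1-form formula, the coefficient of dx ∧ dy in d(df) is ∂^2 f/∂x ∂y - ∂^2 f/∂y ∂x = (6*x + 2*y) - (6*x + 2*y) = 0 (equality of mixed partials for smooth f).
Similarly for dx ∧ dz and dy ∧ dz — all coefficients vanish. So d(df) = 0.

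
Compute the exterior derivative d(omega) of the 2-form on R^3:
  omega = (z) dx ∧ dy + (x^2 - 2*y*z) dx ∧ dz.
d(omega) = (2*z + 1) dx ∧ dy ∧ dz

For a 2-form omega = sum_{i<j} g_{ij} dx_i ∧ dx_j, the exterior derivative is
  d(omega) = sum_{i<j} d(g_{ij}) ∧ dx_i ∧ dx_j = sum_{i<j, k} (∂g_{ij}/∂x_k) dx_k ∧ dx_i ∧ dx_j.
Expand each term, using dx_k ∧ dx_i ∧ dx_j = sgn(permutation) dx_{(a)} ∧ dx_{(b)} ∧ dx_{(c)} with (a < b < c) sorted:
  d(z) includes (∂/∂z)(z) dz = (1) dz, which multiplied by dx ∧ dy gives (1) dx ∧ dy ∧ dz
  d(x^2 - 2*y*z) includes (∂/∂y)(x^2 - 2*y*z) dy = (-2*z) dy, which multiplied by dx ∧ dz gives (2*z) dx ∧ dy ∧ dz
Collecting like 3-forms: d(omega) = (2*z + 1) dx ∧ dy ∧ dz.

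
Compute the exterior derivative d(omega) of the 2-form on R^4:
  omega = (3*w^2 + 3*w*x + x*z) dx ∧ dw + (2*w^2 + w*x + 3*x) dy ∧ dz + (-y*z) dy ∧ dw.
d(omega) = (-x) dx ∧ dz ∧ dw + (w + 3) dx ∧ dy ∧ dz + (4*w + x + y) dy ∧ dz ∧ dw

For a 2-form omega = sum_{i<j} g_{ij} dx_i ∧ dx_j, the exterior derivative is
  d(omega) = sum_{i<j} d(g_{ij}) ∧ dx_i ∧ dx_j = sum_{i<j, k} (∂g_{ij}/∂x_k) dx_k ∧ dx_i ∧ dx_j.
Expand each term, using dx_k ∧ dx_i ∧ dx_j = sgn(permutation) dx_{(a)} ∧ dx_{(b)} ∧ dx_{(c)} with (a < b < c) sorted:
  d(3*w^2 + 3*w*x + x*z) includes (∂/∂z)(3*w^2 + 3*w*x + x*z) dz = (x) dz, which multiplied by dx ∧ dw gives (-x) dx ∧ dz ∧ dw
  d(2*w^2 + w*x + 3*x) includes (∂/∂x)(2*w^2 + w*x + 3*x) dx = (w + 3) dx, which multiplied by dy ∧ dz gives (w + 3) dx ∧ dy ∧ dz
  d(2*w^2 + w*x + 3*x) includes (∂/∂w)(2*w^2 + w*x + 3*x) dw = (4*w + x) dw, which multiplied by dy ∧ dz gives (4*w + x) dy ∧ dz ∧ dw
  d(-y*z) includes (∂/∂z)(-y*z) dz = (-y) dz, which multiplied by dy ∧ dw gives (y) dy ∧ dz ∧ dw
Collecting like 3-forms: d(omega) = (-x) dx ∧ dz ∧ dw + (w + 3) dx ∧ dy ∧ dz + (4*w + x + y) dy ∧ dz ∧ dw.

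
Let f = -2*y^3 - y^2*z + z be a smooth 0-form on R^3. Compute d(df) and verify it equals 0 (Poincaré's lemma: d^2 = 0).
d(df) = 0

Step 1: df = sum_i (∂f/∂x_i) dx_i = (0) dx + (2*y*(-3*y - z)) dy + (1 - y^2) dz.
Step 2: Apply d again. Using the 1-form formula, the coefficient of dx ∧ dy in d(df) is ∂^2 f/∂x ∂y - ∂^2 f/∂y ∂x = (0) - (0) = 0 (equality of mixed partials for smooth f).
Similarly for dx ∧ dz and dy ∧ dz — all coefficients vanish. So d(df) = 0.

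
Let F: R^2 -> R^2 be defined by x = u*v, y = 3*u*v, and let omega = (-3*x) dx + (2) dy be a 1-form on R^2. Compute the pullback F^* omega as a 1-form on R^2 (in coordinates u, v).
F^* omega = (3*v*(-u*v + 2)) du + (3*u*(-u*v + 2)) dv

Using F^*(f dg) = (f ∘ F) d(g ∘ F), substitute each coordinate x_i by F_i(u, v) in f_i, and replace dx_i by d F_i = (∂F_i/∂u) du + (∂F_i/∂v) dv.
  For the x component: f_1(F) = -3*u*v; d F_1 = (v) du + (u) dv
  For the y component: f_2(F) = 2; d F_2 = (3*v) du + (3*u) dv
Combining and collecting du, dv coefficients:
  coeff of du: 3*v*(-u*v + 2)
  coeff of dv: 3*u*(-u*v + 2)
F^* omega = (3*v*(-u*v + 2)) du + (3*u*(-u*v + 2)) dv.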